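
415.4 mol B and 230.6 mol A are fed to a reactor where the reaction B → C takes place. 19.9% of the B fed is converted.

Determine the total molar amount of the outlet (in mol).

B reacted = 0.199 × 415.4 = 82.66 mol; ν_B = −1, so ξ = 82.66/1 = 82.66 mol.
Outlet amounts (n = n₀ + ν ξ):
  B: 415.4 − 1(82.66) = 332.7
  C: 0 + 1(82.66) = 82.66
  A: 230.6 (inert)
Total out = 332.7 + 82.66 + 230.6 = 646 mol.

646 mol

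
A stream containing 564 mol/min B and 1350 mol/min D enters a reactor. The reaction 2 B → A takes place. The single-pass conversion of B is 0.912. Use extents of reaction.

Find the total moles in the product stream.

1660 mol/min

B reacted = 0.912 × 564 = 514.4 mol/min; ν_B = −2, so ξ = 514.4/2 = 257.2 mol/min.
Outlet amounts (n = n₀ + ν ξ):
  B: 564 − 2(257.2) = 49.63
  A: 0 + 1(257.2) = 257.2
  D: 1350 (inert)
Total out = 49.63 + 257.2 + 1350 = 1657 mol/min.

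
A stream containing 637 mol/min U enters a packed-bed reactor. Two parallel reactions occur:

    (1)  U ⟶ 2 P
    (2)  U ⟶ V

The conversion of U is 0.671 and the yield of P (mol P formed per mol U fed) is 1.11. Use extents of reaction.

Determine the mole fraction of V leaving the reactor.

0.0746

Yield of P: 2ξ₁ / 637 = 1.11 → ξ₁ = 353.5 mol/min.
Conversion of U: 1ξ₁ + 1ξ₂ = 0.671 × 637 = 427.4 → ξ₂ = 73.89 mol/min.
Outlet amounts (n = n₀ + Σ ν·ξ):
  U: 637 − 1(353.5) − 1(73.89) = 209.6
  P: 0 + 2(353.5) = 707.1
  V: 0 + 1(73.89) = 73.89
Total out = 990.5 mol/min; y_V = 73.89 / 990.5 = 0.0746.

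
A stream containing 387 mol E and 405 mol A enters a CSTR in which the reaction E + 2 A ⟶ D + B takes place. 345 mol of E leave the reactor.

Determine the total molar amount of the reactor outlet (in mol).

For E: n = n₀ − 1ξ → 345 = 387 − 1ξ, giving ξ = 42 mol.
Outlet amounts (n = n₀ + ν ξ):
  E: 387 − 1(42) = 345
  A: 405 − 2(42) = 321
  D: 0 + 1(42) = 42
  B: 0 + 1(42) = 42
Total out = 345 + 321 + 42 + 42 = 750 mol.

750 mol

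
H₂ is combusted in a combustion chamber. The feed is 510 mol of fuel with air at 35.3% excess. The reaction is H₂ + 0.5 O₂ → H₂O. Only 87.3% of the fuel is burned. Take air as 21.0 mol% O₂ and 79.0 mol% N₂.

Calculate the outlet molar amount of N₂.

Stoichiometric O₂ = 0.5 × 510 = 255 mol; O₂ fed = 255 × 1.353 = 345 mol.
N₂ fed = 345 × 79/21 = 1298 mol.
Fuel reacted = 0.873 × 510 → ξ = 445.2 mol.
Outlet (n = n₀ + ν ξ):
  H₂: 510 − 1(445.2) = 64.77
  O₂: 345 − 0.5(445.2) = 122.4
  N₂: 1298 (inert)
  H₂O: 0 + 1(445.2) = 445.2

1300 mol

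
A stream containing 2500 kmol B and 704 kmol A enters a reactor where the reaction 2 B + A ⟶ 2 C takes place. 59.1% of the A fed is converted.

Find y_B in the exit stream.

A reacted = 0.591 × 704 = 416.1 kmol; ν_A = −1, so ξ = 416.1/1 = 416.1 kmol.
Outlet amounts (n = n₀ + ν ξ):
  B: 2500 − 2(416.1) = 1668
  A: 704 − 1(416.1) = 287.9
  C: 0 + 2(416.1) = 832.1
Total out = 2788 kmol; y_B = 1668 / 2788 = 0.5982.

0.598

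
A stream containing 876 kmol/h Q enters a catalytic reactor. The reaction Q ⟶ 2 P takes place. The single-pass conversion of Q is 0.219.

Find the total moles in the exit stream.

Q reacted = 0.219 × 876 = 191.8 kmol/h; ν_Q = −1, so ξ = 191.8/1 = 191.8 kmol/h.
Outlet amounts (n = n₀ + ν ξ):
  Q: 876 − 1(191.8) = 684.2
  P: 0 + 2(191.8) = 383.7
Total out = 684.2 + 383.7 = 1068 kmol/h.

1070 kmol/h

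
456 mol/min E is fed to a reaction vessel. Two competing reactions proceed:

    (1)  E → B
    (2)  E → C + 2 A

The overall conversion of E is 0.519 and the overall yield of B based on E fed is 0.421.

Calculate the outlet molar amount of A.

89.4 mol/min

Yield of B: 1ξ₁ / 456 = 0.421 → ξ₁ = 192 mol/min.
Conversion of E: 1ξ₁ + 1ξ₂ = 0.519 × 456 = 236.7 → ξ₂ = 44.69 mol/min.
Outlet amounts (n = n₀ + Σ ν·ξ):
  E: 456 − 1(192) − 1(44.69) = 219.3
  B: 0 + 1(192) = 192
  C: 0 + 1(44.69) = 44.69
  A: 0 + 2(44.69) = 89.38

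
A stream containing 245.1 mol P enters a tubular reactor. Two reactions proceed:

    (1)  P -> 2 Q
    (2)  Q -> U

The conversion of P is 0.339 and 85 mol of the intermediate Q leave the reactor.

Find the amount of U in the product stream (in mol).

81.2 mol

Conversion of P: P consumed = 1ξ₁ = 0.339 × 245.1 → ξ₁ = 83.09 mol.
Q balance: n_Q = 0 + 2ξ₁ − 1ξ₂ = 85 → ξ₂ = (2·83.09 − 85)/1 = 81.18 mol.
Outlet amounts (n = n₀ + Σ ν·ξ):
  P: 245.1 − 1(83.09) = 162
  Q: 0 + 2(83.09) − 1(81.18) = 85
  U: 0 + 1(81.18) = 81.18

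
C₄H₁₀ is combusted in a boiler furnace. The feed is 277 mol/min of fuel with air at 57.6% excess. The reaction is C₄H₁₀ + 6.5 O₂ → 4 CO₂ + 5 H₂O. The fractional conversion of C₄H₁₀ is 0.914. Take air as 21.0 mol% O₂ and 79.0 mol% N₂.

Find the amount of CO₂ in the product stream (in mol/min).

1010 mol/min

Stoichiometric O₂ = 6.5 × 277 = 1800 mol/min; O₂ fed = 1800 × 1.576 = 2838 mol/min.
N₂ fed = 2838 × 79/21 = 10670 mol/min.
Fuel reacted = 0.914 × 277 → ξ = 253.2 mol/min.
Outlet (n = n₀ + ν ξ):
  C₄H₁₀: 277 − 1(253.2) = 23.82
  O₂: 2838 − 6.5(253.2) = 1192
  N₂: 10670 (inert)
  CO₂: 0 + 4(253.2) = 1013
  H₂O: 0 + 5(253.2) = 1266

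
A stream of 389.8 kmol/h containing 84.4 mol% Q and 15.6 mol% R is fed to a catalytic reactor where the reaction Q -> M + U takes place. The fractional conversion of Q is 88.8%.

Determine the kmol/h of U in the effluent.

Q reacted = 0.888 × 329 = 292.1 kmol/h; ν_Q = −1, so ξ = 292.1/1 = 292.1 kmol/h.
Outlet amounts (n = n₀ + ν ξ):
  Q: 329 − 1(292.1) = 36.85
  M: 0 + 1(292.1) = 292.1
  U: 0 + 1(292.1) = 292.1
  R: 60.81 (inert)

292 kmol/h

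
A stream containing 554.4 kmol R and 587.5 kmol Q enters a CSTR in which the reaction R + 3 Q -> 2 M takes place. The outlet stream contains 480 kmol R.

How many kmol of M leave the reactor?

For R: n = n₀ − 1ξ → 480 = 554.4 − 1ξ, giving ξ = 74.4 kmol.
Outlet amounts (n = n₀ + ν ξ):
  R: 554.4 − 1(74.4) = 480
  Q: 587.5 − 3(74.4) = 364.3
  M: 0 + 2(74.4) = 148.8

149 kmol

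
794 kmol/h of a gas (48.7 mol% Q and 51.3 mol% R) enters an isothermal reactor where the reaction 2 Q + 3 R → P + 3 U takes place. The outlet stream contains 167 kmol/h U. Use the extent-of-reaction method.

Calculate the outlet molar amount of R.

240 kmol/h

For U: n = n₀ + 3ξ → 167 = 0 + 3ξ, giving ξ = 55.67 kmol/h.
Outlet amounts (n = n₀ + ν ξ):
  Q: 386.7 − 2(55.67) = 275.3
  R: 407.3 − 3(55.67) = 240.3
  P: 0 + 1(55.67) = 55.67
  U: 0 + 3(55.67) = 167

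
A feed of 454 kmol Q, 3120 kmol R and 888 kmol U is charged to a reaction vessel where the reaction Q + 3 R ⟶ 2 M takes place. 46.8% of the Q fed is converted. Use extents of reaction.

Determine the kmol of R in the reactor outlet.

Q reacted = 0.468 × 454 = 212.5 kmol; ν_Q = −1, so ξ = 212.5/1 = 212.5 kmol.
Outlet amounts (n = n₀ + ν ξ):
  Q: 454 − 1(212.5) = 241.5
  R: 3120 − 3(212.5) = 2483
  M: 0 + 2(212.5) = 424.9
  U: 888 (inert)

2480 kmol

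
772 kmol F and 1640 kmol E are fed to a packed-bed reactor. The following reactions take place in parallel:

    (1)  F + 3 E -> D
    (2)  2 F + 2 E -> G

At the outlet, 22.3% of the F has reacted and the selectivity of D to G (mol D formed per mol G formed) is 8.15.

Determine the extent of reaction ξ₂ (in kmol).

Conversion of F: F consumed = 0.223 × 772 = 172.2 kmol = 1ξ₁ + 2ξ₂.
Selectivity: 1ξ₁ / (1ξ₂) = 8.15 → ξ₁ = 8.15 ξ₂.
Substitute: (1·8.15 + 2) ξ₂ = 172.2 → ξ₂ = 16.96 kmol, ξ₁ = 138.2 kmol.
Outlet amounts (n = n₀ + Σ ν·ξ):
  F: 772 − 1(138.2) − 2(16.96) = 599.8
  E: 1640 − 3(138.2) − 2(16.96) = 1191
  D: 0 + 1(138.2) = 138.2
  G: 0 + 1(16.96) = 16.96

ξ₂ = 17 kmol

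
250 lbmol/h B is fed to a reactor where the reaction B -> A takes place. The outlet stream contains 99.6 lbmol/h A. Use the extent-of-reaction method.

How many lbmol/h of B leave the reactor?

150 lbmol/h

For A: n = n₀ + 1ξ → 99.6 = 0 + 1ξ, giving ξ = 99.6 lbmol/h.
Outlet amounts (n = n₀ + ν ξ):
  B: 250 − 1(99.6) = 150.4
  A: 0 + 1(99.6) = 99.6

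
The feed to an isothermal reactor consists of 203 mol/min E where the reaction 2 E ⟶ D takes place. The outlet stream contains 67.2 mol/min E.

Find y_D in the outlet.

0.503

For E: n = n₀ − 2ξ → 67.2 = 203 − 2ξ, giving ξ = 67.9 mol/min.
Outlet amounts (n = n₀ + ν ξ):
  E: 203 − 2(67.9) = 67.2
  D: 0 + 1(67.9) = 67.9
Total out = 135.1 mol/min; y_D = 67.9 / 135.1 = 0.5026.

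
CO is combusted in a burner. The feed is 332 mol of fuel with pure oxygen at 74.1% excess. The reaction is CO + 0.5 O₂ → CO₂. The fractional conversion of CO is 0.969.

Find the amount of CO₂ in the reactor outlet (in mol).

322 mol

Stoichiometric O₂ = 0.5 × 332 = 166 mol; O₂ fed = 166 × 1.741 = 289 mol.
Fuel reacted = 0.969 × 332 → ξ = 321.7 mol.
Outlet (n = n₀ + ν ξ):
  CO: 332 − 1(321.7) = 10.29
  O₂: 289 − 0.5(321.7) = 128.2
  CO₂: 0 + 1(321.7) = 321.7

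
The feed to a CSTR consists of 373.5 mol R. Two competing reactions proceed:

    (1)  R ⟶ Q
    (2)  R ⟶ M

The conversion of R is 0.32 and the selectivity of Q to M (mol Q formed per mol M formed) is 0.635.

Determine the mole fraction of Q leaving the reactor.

Conversion of R: R consumed = 0.32 × 373.5 = 119.5 mol = 1ξ₁ + 1ξ₂.
Selectivity: 1ξ₁ / (1ξ₂) = 0.635 → ξ₁ = 0.635 ξ₂.
Substitute: (1·0.635 + 1) ξ₂ = 119.5 → ξ₂ = 73.1 mol, ξ₁ = 46.42 mol.
Outlet amounts (n = n₀ + Σ ν·ξ):
  R: 373.5 − 1(46.42) − 1(73.1) = 254
  Q: 0 + 1(46.42) = 46.42
  M: 0 + 1(73.1) = 73.1
Total out = 373.5 mol; y_Q = 46.42 / 373.5 = 0.1243.

0.124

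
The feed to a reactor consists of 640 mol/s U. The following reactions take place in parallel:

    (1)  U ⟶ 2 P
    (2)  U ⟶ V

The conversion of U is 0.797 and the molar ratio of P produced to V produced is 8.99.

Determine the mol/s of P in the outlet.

Conversion of U: U consumed = 0.797 × 640 = 510.1 mol/s = 1ξ₁ + 1ξ₂.
Selectivity: 2ξ₁ / (1ξ₂) = 8.99 → ξ₁ = 4.495 ξ₂.
Substitute: (1·4.495 + 1) ξ₂ = 510.1 → ξ₂ = 92.83 mol/s, ξ₁ = 417.3 mol/s.
Outlet amounts (n = n₀ + Σ ν·ξ):
  U: 640 − 1(417.3) − 1(92.83) = 129.9
  P: 0 + 2(417.3) = 834.5
  V: 0 + 1(92.83) = 92.83

835 mol/s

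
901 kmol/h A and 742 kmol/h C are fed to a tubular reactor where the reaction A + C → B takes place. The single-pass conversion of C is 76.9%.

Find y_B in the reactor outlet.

0.532

C reacted = 0.769 × 742 = 570.6 kmol/h; ν_C = −1, so ξ = 570.6/1 = 570.6 kmol/h.
Outlet amounts (n = n₀ + ν ξ):
  A: 901 − 1(570.6) = 330.4
  C: 742 − 1(570.6) = 171.4
  B: 0 + 1(570.6) = 570.6
Total out = 1072 kmol/h; y_B = 570.6 / 1072 = 0.5321.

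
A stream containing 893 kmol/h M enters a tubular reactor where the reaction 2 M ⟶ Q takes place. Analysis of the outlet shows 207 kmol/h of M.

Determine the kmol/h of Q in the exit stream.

343 kmol/h

For M: n = n₀ − 2ξ → 207 = 893 − 2ξ, giving ξ = 343 kmol/h.
Outlet amounts (n = n₀ + ν ξ):
  M: 893 − 2(343) = 207
  Q: 0 + 1(343) = 343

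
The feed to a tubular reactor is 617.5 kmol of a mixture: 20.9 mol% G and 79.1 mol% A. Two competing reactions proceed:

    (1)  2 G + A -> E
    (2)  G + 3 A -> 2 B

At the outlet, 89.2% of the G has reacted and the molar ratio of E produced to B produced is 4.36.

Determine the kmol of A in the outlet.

Conversion of G: G consumed = 0.892 × 129.1 = 115.1 kmol = 2ξ₁ + 1ξ₂.
Selectivity: 1ξ₁ / (2ξ₂) = 4.36 → ξ₁ = 8.72 ξ₂.
Substitute: (2·8.72 + 1) ξ₂ = 115.1 → ξ₂ = 6.243 kmol, ξ₁ = 54.44 kmol.
Outlet amounts (n = n₀ + Σ ν·ξ):
  G: 129.1 − 2(54.44) − 1(6.243) = 13.94
  A: 488.4 − 1(54.44) − 3(6.243) = 415.3
  E: 0 + 1(54.44) = 54.44
  B: 0 + 2(6.243) = 12.49

415 kmol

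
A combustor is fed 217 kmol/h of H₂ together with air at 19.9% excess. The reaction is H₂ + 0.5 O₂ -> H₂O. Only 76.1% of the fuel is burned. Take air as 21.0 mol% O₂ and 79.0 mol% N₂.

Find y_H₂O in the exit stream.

Stoichiometric O₂ = 0.5 × 217 = 108.5 kmol/h; O₂ fed = 108.5 × 1.199 = 130.1 kmol/h.
N₂ fed = 130.1 × 79/21 = 489.4 kmol/h.
Fuel reacted = 0.761 × 217 → ξ = 165.1 kmol/h.
Outlet (n = n₀ + ν ξ):
  H₂: 217 − 1(165.1) = 51.86
  O₂: 130.1 − 0.5(165.1) = 47.52
  N₂: 489.4 (inert)
  H₂O: 0 + 1(165.1) = 165.1
Total out = 753.9 kmol/h; y_H₂O = 165.1 / 753.9 = 0.219.

0.219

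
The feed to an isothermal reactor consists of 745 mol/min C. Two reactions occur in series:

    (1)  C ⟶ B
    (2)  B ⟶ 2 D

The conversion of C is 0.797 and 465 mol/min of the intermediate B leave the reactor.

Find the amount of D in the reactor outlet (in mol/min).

Conversion of C: C consumed = 1ξ₁ = 0.797 × 745 → ξ₁ = 593.8 mol/min.
B balance: n_B = 0 + 1ξ₁ − 1ξ₂ = 465 → ξ₂ = (1·593.8 − 465)/1 = 128.8 mol/min.
Outlet amounts (n = n₀ + Σ ν·ξ):
  C: 745 − 1(593.8) = 151.2
  B: 0 + 1(593.8) − 1(128.8) = 465
  D: 0 + 2(128.8) = 257.5

258 mol/min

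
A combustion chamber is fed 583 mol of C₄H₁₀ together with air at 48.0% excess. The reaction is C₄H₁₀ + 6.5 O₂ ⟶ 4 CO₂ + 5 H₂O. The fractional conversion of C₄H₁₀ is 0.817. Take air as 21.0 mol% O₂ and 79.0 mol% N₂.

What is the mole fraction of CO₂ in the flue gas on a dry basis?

0.0744

Stoichiometric O₂ = 6.5 × 583 = 3790 mol; O₂ fed = 3790 × 1.480 = 5608 mol.
N₂ fed = 5608 × 79/21 = 21100 mol.
Fuel reacted = 0.817 × 583 → ξ = 476.3 mol.
Outlet (n = n₀ + ν ξ):
  C₄H₁₀: 583 − 1(476.3) = 106.7
  O₂: 5608 − 6.5(476.3) = 2512
  N₂: 21100 (inert)
  CO₂: 0 + 4(476.3) = 1905
  H₂O: 0 + 5(476.3) = 2382
Dry total = 25620 mol; y_CO₂ (dry) = 1905 / 25620 = 0.07436.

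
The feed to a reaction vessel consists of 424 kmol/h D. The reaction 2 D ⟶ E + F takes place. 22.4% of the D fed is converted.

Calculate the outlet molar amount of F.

D reacted = 0.224 × 424 = 94.98 kmol/h; ν_D = −2, so ξ = 94.98/2 = 47.49 kmol/h.
Outlet amounts (n = n₀ + ν ξ):
  D: 424 − 2(47.49) = 329
  E: 0 + 1(47.49) = 47.49
  F: 0 + 1(47.49) = 47.49

47.5 kmol/h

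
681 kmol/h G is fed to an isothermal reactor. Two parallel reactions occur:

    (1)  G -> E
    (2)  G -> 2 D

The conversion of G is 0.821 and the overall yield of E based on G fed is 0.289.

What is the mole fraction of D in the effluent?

Yield of E: 1ξ₁ / 681 = 0.289 → ξ₁ = 196.8 kmol/h.
Conversion of G: 1ξ₁ + 1ξ₂ = 0.821 × 681 = 559.1 → ξ₂ = 362.3 kmol/h.
Outlet amounts (n = n₀ + Σ ν·ξ):
  G: 681 − 1(196.8) − 1(362.3) = 121.9
  E: 0 + 1(196.8) = 196.8
  D: 0 + 2(362.3) = 724.6
Total out = 1043 kmol/h; y_D = 724.6 / 1043 = 0.6945.

0.695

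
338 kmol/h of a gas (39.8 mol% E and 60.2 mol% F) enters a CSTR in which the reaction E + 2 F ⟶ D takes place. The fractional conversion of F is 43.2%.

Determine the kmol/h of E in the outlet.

90.6 kmol/h

F reacted = 0.432 × 203.5 = 87.9 kmol/h; ν_F = −2, so ξ = 87.9/2 = 43.95 kmol/h.
Outlet amounts (n = n₀ + ν ξ):
  E: 134.5 − 1(43.95) = 90.57
  F: 203.5 − 2(43.95) = 115.6
  D: 0 + 1(43.95) = 43.95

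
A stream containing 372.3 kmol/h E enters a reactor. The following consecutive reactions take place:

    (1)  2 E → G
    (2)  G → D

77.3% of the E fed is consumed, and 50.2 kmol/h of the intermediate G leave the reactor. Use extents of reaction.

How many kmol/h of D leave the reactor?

Conversion of E: E consumed = 2ξ₁ = 0.773 × 372.3 → ξ₁ = 143.9 kmol/h.
G balance: n_G = 0 + 1ξ₁ − 1ξ₂ = 50.2 → ξ₂ = (1·143.9 − 50.2)/1 = 93.69 kmol/h.
Outlet amounts (n = n₀ + Σ ν·ξ):
  E: 372.3 − 2(143.9) = 84.51
  G: 0 + 1(143.9) − 1(93.69) = 50.2
  D: 0 + 1(93.69) = 93.69

93.7 kmol/h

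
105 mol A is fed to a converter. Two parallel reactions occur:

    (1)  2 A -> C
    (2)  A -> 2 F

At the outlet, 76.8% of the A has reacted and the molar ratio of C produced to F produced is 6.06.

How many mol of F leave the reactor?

6.39 mol

Conversion of A: A consumed = 0.768 × 105 = 80.64 mol = 2ξ₁ + 1ξ₂.
Selectivity: 1ξ₁ / (2ξ₂) = 6.06 → ξ₁ = 12.12 ξ₂.
Substitute: (2·12.12 + 1) ξ₂ = 80.64 → ξ₂ = 3.195 mol, ξ₁ = 38.72 mol.
Outlet amounts (n = n₀ + Σ ν·ξ):
  A: 105 − 2(38.72) − 1(3.195) = 24.36
  C: 0 + 1(38.72) = 38.72
  F: 0 + 2(3.195) = 6.39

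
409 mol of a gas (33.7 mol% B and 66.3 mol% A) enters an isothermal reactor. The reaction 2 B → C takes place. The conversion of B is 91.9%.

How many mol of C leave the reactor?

B reacted = 0.919 × 137.8 = 126.7 mol; ν_B = −2, so ξ = 126.7/2 = 63.33 mol.
Outlet amounts (n = n₀ + ν ξ):
  B: 137.8 − 2(63.33) = 11.16
  C: 0 + 1(63.33) = 63.33
  A: 271.2 (inert)

63.3 mol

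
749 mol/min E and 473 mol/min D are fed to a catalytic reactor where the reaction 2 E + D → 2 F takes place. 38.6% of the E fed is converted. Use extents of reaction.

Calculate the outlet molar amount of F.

289 mol/min

E reacted = 0.386 × 749 = 289.1 mol/min; ν_E = −2, so ξ = 289.1/2 = 144.6 mol/min.
Outlet amounts (n = n₀ + ν ξ):
  E: 749 − 2(144.6) = 459.9
  D: 473 − 1(144.6) = 328.4
  F: 0 + 2(144.6) = 289.1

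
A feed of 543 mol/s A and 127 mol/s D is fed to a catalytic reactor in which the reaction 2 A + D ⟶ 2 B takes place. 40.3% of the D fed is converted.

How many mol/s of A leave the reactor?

D reacted = 0.403 × 127 = 51.18 mol/s; ν_D = −1, so ξ = 51.18/1 = 51.18 mol/s.
Outlet amounts (n = n₀ + ν ξ):
  A: 543 − 2(51.18) = 440.6
  D: 127 − 1(51.18) = 75.82
  B: 0 + 2(51.18) = 102.4

441 mol/s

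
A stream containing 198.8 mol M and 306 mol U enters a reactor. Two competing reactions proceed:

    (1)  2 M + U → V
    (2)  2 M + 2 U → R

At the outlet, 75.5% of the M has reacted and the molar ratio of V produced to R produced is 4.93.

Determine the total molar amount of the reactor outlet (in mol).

Conversion of M: M consumed = 0.755 × 198.8 = 150.1 mol = 2ξ₁ + 2ξ₂.
Selectivity: 1ξ₁ / (1ξ₂) = 4.93 → ξ₁ = 4.93 ξ₂.
Substitute: (2·4.93 + 2) ξ₂ = 150.1 → ξ₂ = 12.66 mol, ξ₁ = 62.39 mol.
Outlet amounts (n = n₀ + Σ ν·ξ):
  M: 198.8 − 2(62.39) − 2(12.66) = 48.71
  U: 306 − 1(62.39) − 2(12.66) = 218.3
  V: 0 + 1(62.39) = 62.39
  R: 0 + 1(12.66) = 12.66
Total out = 48.71 + 218.3 + 62.39 + 12.66 = 342.1 mol.

342 mol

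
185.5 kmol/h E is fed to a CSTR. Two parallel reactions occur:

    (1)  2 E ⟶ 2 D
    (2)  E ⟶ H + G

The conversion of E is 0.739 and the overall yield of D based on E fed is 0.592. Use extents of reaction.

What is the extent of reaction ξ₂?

Yield of D: 2ξ₁ / 185.5 = 0.592 → ξ₁ = 54.91 kmol/h.
Conversion of E: 2ξ₁ + 1ξ₂ = 0.739 × 185.5 = 137.1 → ξ₂ = 27.27 kmol/h.
Outlet amounts (n = n₀ + Σ ν·ξ):
  E: 185.5 − 2(54.91) − 1(27.27) = 48.42
  D: 0 + 2(54.91) = 109.8
  H: 0 + 1(27.27) = 27.27
  G: 0 + 1(27.27) = 27.27

ξ₂ = 27.3 kmol/h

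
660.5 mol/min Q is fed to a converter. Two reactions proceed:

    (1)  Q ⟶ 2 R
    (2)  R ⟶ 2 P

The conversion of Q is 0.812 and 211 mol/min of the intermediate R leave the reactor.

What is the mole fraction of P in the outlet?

0.837

Conversion of Q: Q consumed = 1ξ₁ = 0.812 × 660.5 → ξ₁ = 536.3 mol/min.
R balance: n_R = 0 + 2ξ₁ − 1ξ₂ = 211 → ξ₂ = (2·536.3 − 211)/1 = 861.7 mol/min.
Outlet amounts (n = n₀ + Σ ν·ξ):
  Q: 660.5 − 1(536.3) = 124.2
  R: 0 + 2(536.3) − 1(861.7) = 211
  P: 0 + 2(861.7) = 1723
Total out = 2058 mol/min; y_P = 1723 / 2058 = 0.8372.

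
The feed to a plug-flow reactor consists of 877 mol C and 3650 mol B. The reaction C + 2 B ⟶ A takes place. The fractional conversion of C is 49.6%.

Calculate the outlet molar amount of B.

C reacted = 0.496 × 877 = 435 mol; ν_C = −1, so ξ = 435/1 = 435 mol.
Outlet amounts (n = n₀ + ν ξ):
  C: 877 − 1(435) = 442
  B: 3650 − 2(435) = 2780
  A: 0 + 1(435) = 435

2780 mol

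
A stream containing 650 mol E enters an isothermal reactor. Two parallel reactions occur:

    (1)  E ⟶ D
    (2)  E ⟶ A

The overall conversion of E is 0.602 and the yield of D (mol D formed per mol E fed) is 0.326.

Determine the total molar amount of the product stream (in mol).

650 mol

Yield of D: 1ξ₁ / 650 = 0.326 → ξ₁ = 211.9 mol.
Conversion of E: 1ξ₁ + 1ξ₂ = 0.602 × 650 = 391.3 → ξ₂ = 179.4 mol.
Outlet amounts (n = n₀ + Σ ν·ξ):
  E: 650 − 1(211.9) − 1(179.4) = 258.7
  D: 0 + 1(211.9) = 211.9
  A: 0 + 1(179.4) = 179.4
Total out = 258.7 + 211.9 + 179.4 = 650 mol.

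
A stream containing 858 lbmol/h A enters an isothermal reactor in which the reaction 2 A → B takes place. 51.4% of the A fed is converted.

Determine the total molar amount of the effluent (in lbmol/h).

637 lbmol/h

A reacted = 0.514 × 858 = 441 lbmol/h; ν_A = −2, so ξ = 441/2 = 220.5 lbmol/h.
Outlet amounts (n = n₀ + ν ξ):
  A: 858 − 2(220.5) = 417
  B: 0 + 1(220.5) = 220.5
Total out = 417 + 220.5 = 637.5 lbmol/h.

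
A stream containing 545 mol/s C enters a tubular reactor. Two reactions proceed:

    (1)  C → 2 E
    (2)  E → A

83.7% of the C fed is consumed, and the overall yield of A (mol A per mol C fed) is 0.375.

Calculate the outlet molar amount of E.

Conversion of C: C consumed = 1ξ₁ = 0.837 × 545 → ξ₁ = 456.2 mol/s.
Yield of A: 1ξ₂ / 545 = 0.375 → ξ₂ = 204.4 mol/s.
Outlet amounts (n = n₀ + Σ ν·ξ):
  C: 545 − 1(456.2) = 88.84
  E: 0 + 2(456.2) − 1(204.4) = 708
  A: 0 + 1(204.4) = 204.4

708 mol/s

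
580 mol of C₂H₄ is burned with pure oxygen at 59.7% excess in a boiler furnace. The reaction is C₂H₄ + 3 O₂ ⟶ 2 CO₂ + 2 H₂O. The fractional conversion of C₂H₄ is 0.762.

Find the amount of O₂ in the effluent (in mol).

1450 mol

Stoichiometric O₂ = 3 × 580 = 1740 mol; O₂ fed = 1740 × 1.597 = 2779 mol.
Fuel reacted = 0.762 × 580 → ξ = 442 mol.
Outlet (n = n₀ + ν ξ):
  C₂H₄: 580 − 1(442) = 138
  O₂: 2779 − 3(442) = 1453
  CO₂: 0 + 2(442) = 883.9
  H₂O: 0 + 2(442) = 883.9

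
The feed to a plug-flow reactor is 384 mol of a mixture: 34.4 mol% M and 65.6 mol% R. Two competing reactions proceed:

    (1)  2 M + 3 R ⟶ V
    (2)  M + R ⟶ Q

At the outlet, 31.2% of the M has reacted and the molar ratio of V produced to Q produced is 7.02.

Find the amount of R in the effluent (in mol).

Conversion of M: M consumed = 0.312 × 132.1 = 41.21 mol = 2ξ₁ + 1ξ₂.
Selectivity: 1ξ₁ / (1ξ₂) = 7.02 → ξ₁ = 7.02 ξ₂.
Substitute: (2·7.02 + 1) ξ₂ = 41.21 → ξ₂ = 2.74 mol, ξ₁ = 19.24 mol.
Outlet amounts (n = n₀ + Σ ν·ξ):
  M: 132.1 − 2(19.24) − 1(2.74) = 90.88
  R: 251.9 − 3(19.24) − 1(2.74) = 191.5
  V: 0 + 1(19.24) = 19.24
  Q: 0 + 1(2.74) = 2.74

191 mol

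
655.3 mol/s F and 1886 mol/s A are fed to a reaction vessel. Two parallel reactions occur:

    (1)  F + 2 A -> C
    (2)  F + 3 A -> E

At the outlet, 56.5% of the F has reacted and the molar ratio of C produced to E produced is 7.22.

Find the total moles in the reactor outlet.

Conversion of F: F consumed = 0.565 × 655.3 = 370.2 mol/s = 1ξ₁ + 1ξ₂.
Selectivity: 1ξ₁ / (1ξ₂) = 7.22 → ξ₁ = 7.22 ξ₂.
Substitute: (1·7.22 + 1) ξ₂ = 370.2 → ξ₂ = 45.04 mol/s, ξ₁ = 325.2 mol/s.
Outlet amounts (n = n₀ + Σ ν·ξ):
  F: 655.3 − 1(325.2) − 1(45.04) = 285.1
  A: 1886 − 2(325.2) − 3(45.04) = 1100
  C: 0 + 1(325.2) = 325.2
  E: 0 + 1(45.04) = 45.04
Total out = 285.1 + 1100 + 325.2 + 45.04 = 1756 mol/s.

1760 mol/s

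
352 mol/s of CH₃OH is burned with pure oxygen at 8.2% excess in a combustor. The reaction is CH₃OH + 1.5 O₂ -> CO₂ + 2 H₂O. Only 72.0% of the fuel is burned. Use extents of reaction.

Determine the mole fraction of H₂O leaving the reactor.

Stoichiometric O₂ = 1.5 × 352 = 528 mol/s; O₂ fed = 528 × 1.082 = 571.3 mol/s.
Fuel reacted = 0.72 × 352 → ξ = 253.4 mol/s.
Outlet (n = n₀ + ν ξ):
  CH₃OH: 352 − 1(253.4) = 98.56
  O₂: 571.3 − 1.5(253.4) = 191.1
  CO₂: 0 + 1(253.4) = 253.4
  H₂O: 0 + 2(253.4) = 506.9
Total out = 1050 mol/s; y_H₂O = 506.9 / 1050 = 0.4827.

0.483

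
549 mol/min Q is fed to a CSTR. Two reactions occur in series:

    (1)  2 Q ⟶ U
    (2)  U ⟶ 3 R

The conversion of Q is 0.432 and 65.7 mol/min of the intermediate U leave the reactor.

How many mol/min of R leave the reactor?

Conversion of Q: Q consumed = 2ξ₁ = 0.432 × 549 → ξ₁ = 118.6 mol/min.
U balance: n_U = 0 + 1ξ₁ − 1ξ₂ = 65.7 → ξ₂ = (1·118.6 − 65.7)/1 = 52.88 mol/min.
Outlet amounts (n = n₀ + Σ ν·ξ):
  Q: 549 − 2(118.6) = 311.8
  U: 0 + 1(118.6) − 1(52.88) = 65.7
  R: 0 + 3(52.88) = 158.7

159 mol/min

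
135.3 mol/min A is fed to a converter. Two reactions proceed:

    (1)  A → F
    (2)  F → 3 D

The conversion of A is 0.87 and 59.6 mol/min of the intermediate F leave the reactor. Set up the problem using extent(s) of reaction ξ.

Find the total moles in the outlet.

Conversion of A: A consumed = 1ξ₁ = 0.87 × 135.3 → ξ₁ = 117.7 mol/min.
F balance: n_F = 0 + 1ξ₁ − 1ξ₂ = 59.6 → ξ₂ = (1·117.7 − 59.6)/1 = 58.11 mol/min.
Outlet amounts (n = n₀ + Σ ν·ξ):
  A: 135.3 − 1(117.7) = 17.59
  F: 0 + 1(117.7) − 1(58.11) = 59.6
  D: 0 + 3(58.11) = 174.3
Total out = 17.59 + 59.6 + 174.3 = 251.5 mol/min.

252 mol/min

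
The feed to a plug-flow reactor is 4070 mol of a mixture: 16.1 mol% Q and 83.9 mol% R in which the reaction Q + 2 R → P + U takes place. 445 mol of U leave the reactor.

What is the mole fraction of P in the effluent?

0.123

For U: n = n₀ + 1ξ → 445 = 0 + 1ξ, giving ξ = 445 mol.
Outlet amounts (n = n₀ + ν ξ):
  Q: 655.3 − 1(445) = 210.3
  R: 3415 − 2(445) = 2525
  P: 0 + 1(445) = 445
  U: 0 + 1(445) = 445
Total out = 3625 mol; y_P = 445 / 3625 = 0.1228.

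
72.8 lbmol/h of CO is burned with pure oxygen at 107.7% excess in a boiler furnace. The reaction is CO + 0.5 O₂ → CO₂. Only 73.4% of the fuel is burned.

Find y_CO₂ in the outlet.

0.439

Stoichiometric O₂ = 0.5 × 72.8 = 36.4 lbmol/h; O₂ fed = 36.4 × 2.077 = 75.6 lbmol/h.
Fuel reacted = 0.734 × 72.8 → ξ = 53.44 lbmol/h.
Outlet (n = n₀ + ν ξ):
  CO: 72.8 − 1(53.44) = 19.36
  O₂: 75.6 − 0.5(53.44) = 48.89
  CO₂: 0 + 1(53.44) = 53.44
Total out = 121.7 lbmol/h; y_CO₂ = 53.44 / 121.7 = 0.4391.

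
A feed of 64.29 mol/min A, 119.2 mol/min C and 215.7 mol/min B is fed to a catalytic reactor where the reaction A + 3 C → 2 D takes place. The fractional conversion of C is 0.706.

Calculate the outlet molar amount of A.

C reacted = 0.706 × 119.2 = 84.16 mol/min; ν_C = −3, so ξ = 84.16/3 = 28.05 mol/min.
Outlet amounts (n = n₀ + ν ξ):
  A: 64.29 − 1(28.05) = 36.24
  C: 119.2 − 3(28.05) = 35.04
  D: 0 + 2(28.05) = 56.1
  B: 215.7 (inert)

36.2 mol/min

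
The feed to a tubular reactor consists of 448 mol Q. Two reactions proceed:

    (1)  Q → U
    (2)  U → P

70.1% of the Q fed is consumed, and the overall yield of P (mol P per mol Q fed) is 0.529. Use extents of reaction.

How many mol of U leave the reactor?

Conversion of Q: Q consumed = 1ξ₁ = 0.701 × 448 → ξ₁ = 314 mol.
Yield of P: 1ξ₂ / 448 = 0.529 → ξ₂ = 237 mol.
Outlet amounts (n = n₀ + Σ ν·ξ):
  Q: 448 − 1(314) = 134
  U: 0 + 1(314) − 1(237) = 77.06
  P: 0 + 1(237) = 237

77.1 mol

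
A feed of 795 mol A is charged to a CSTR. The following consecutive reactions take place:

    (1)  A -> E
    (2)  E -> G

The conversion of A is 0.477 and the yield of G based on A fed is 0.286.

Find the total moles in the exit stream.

795 mol

Conversion of A: A consumed = 1ξ₁ = 0.477 × 795 → ξ₁ = 379.2 mol.
Yield of G: 1ξ₂ / 795 = 0.286 → ξ₂ = 227.4 mol.
Outlet amounts (n = n₀ + Σ ν·ξ):
  A: 795 − 1(379.2) = 415.8
  E: 0 + 1(379.2) − 1(227.4) = 151.8
  G: 0 + 1(227.4) = 227.4
Total out = 415.8 + 151.8 + 227.4 = 795 mol.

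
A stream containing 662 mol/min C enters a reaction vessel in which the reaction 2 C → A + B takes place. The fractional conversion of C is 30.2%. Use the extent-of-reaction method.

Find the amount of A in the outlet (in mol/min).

100 mol/min

C reacted = 0.302 × 662 = 199.9 mol/min; ν_C = −2, so ξ = 199.9/2 = 99.96 mol/min.
Outlet amounts (n = n₀ + ν ξ):
  C: 662 − 2(99.96) = 462.1
  A: 0 + 1(99.96) = 99.96
  B: 0 + 1(99.96) = 99.96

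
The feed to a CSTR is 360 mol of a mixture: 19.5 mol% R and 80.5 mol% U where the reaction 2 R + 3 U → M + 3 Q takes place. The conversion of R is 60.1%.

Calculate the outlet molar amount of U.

R reacted = 0.601 × 70.2 = 42.19 mol; ν_R = −2, so ξ = 42.19/2 = 21.1 mol.
Outlet amounts (n = n₀ + ν ξ):
  R: 70.2 − 2(21.1) = 28.01
  U: 289.8 − 3(21.1) = 226.5
  M: 0 + 1(21.1) = 21.1
  Q: 0 + 3(21.1) = 63.29

227 mol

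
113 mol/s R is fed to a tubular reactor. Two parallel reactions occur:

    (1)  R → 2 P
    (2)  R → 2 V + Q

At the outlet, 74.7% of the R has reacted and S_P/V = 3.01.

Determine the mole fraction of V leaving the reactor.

0.193

Conversion of R: R consumed = 0.747 × 113 = 84.41 mol/s = 1ξ₁ + 1ξ₂.
Selectivity: 2ξ₁ / (2ξ₂) = 3.01 → ξ₁ = 3.01 ξ₂.
Substitute: (1·3.01 + 1) ξ₂ = 84.41 → ξ₂ = 21.05 mol/s, ξ₁ = 63.36 mol/s.
Outlet amounts (n = n₀ + Σ ν·ξ):
  R: 113 − 1(63.36) − 1(21.05) = 28.59
  P: 0 + 2(63.36) = 126.7
  V: 0 + 2(21.05) = 42.1
  Q: 0 + 1(21.05) = 21.05
Total out = 218.5 mol/s; y_V = 42.1 / 218.5 = 0.1927.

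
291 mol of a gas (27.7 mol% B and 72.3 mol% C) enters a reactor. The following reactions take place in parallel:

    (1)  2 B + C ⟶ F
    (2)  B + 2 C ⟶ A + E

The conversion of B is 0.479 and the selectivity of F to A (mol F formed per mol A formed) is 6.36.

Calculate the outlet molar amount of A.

2.81 mol

Conversion of B: B consumed = 0.479 × 80.61 = 38.61 mol = 2ξ₁ + 1ξ₂.
Selectivity: 1ξ₁ / (1ξ₂) = 6.36 → ξ₁ = 6.36 ξ₂.
Substitute: (2·6.36 + 1) ξ₂ = 38.61 → ξ₂ = 2.814 mol, ξ₁ = 17.9 mol.
Outlet amounts (n = n₀ + Σ ν·ξ):
  B: 80.61 − 2(17.9) − 1(2.814) = 42
  C: 210.4 − 1(17.9) − 2(2.814) = 186.9
  F: 0 + 1(17.9) = 17.9
  A: 0 + 1(2.814) = 2.814
  E: 0 + 1(2.814) = 2.814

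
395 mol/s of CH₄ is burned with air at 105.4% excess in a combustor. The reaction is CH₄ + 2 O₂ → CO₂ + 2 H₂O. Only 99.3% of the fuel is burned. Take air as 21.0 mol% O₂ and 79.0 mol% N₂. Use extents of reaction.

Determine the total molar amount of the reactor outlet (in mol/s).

Stoichiometric O₂ = 2 × 395 = 790 mol/s; O₂ fed = 790 × 2.054 = 1623 mol/s.
N₂ fed = 1623 × 79/21 = 6104 mol/s.
Fuel reacted = 0.993 × 395 → ξ = 392.2 mol/s.
Outlet (n = n₀ + ν ξ):
  CH₄: 395 − 1(392.2) = 2.765
  O₂: 1623 − 2(392.2) = 838.2
  N₂: 6104 (inert)
  CO₂: 0 + 1(392.2) = 392.2
  H₂O: 0 + 2(392.2) = 784.5
Total out = 2.765 + 838.2 + 6104 + 392.2 + 784.5 = 8122 mol/s.

8120 mol/s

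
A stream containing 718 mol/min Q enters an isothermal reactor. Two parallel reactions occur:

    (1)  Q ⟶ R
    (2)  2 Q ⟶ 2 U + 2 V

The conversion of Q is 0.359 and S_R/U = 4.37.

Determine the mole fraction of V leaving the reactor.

0.0627

Conversion of Q: Q consumed = 0.359 × 718 = 257.8 mol/min = 1ξ₁ + 2ξ₂.
Selectivity: 1ξ₁ / (2ξ₂) = 4.37 → ξ₁ = 8.74 ξ₂.
Substitute: (1·8.74 + 2) ξ₂ = 257.8 → ξ₂ = 24 mol/min, ξ₁ = 209.8 mol/min.
Outlet amounts (n = n₀ + Σ ν·ξ):
  Q: 718 − 1(209.8) − 2(24) = 460.2
  R: 0 + 1(209.8) = 209.8
  U: 0 + 2(24) = 48
  V: 0 + 2(24) = 48
Total out = 766 mol/min; y_V = 48 / 766 = 0.06266.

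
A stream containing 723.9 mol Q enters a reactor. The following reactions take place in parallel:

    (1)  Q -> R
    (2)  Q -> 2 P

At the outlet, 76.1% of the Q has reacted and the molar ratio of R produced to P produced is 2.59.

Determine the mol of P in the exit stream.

178 mol

Conversion of Q: Q consumed = 0.761 × 723.9 = 550.9 mol = 1ξ₁ + 1ξ₂.
Selectivity: 1ξ₁ / (2ξ₂) = 2.59 → ξ₁ = 5.18 ξ₂.
Substitute: (1·5.18 + 1) ξ₂ = 550.9 → ξ₂ = 89.14 mol, ξ₁ = 461.7 mol.
Outlet amounts (n = n₀ + Σ ν·ξ):
  Q: 723.9 − 1(461.7) − 1(89.14) = 173
  R: 0 + 1(461.7) = 461.7
  P: 0 + 2(89.14) = 178.3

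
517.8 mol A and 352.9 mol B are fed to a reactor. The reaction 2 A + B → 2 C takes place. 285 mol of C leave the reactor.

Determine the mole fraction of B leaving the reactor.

0.289

For C: n = n₀ + 2ξ → 285 = 0 + 2ξ, giving ξ = 142.5 mol.
Outlet amounts (n = n₀ + ν ξ):
  A: 517.8 − 2(142.5) = 232.8
  B: 352.9 − 1(142.5) = 210.4
  C: 0 + 2(142.5) = 285
Total out = 728.2 mol; y_B = 210.4 / 728.2 = 0.2889.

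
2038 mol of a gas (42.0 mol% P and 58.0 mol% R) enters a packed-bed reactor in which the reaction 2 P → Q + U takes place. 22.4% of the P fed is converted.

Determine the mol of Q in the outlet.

P reacted = 0.224 × 856 = 191.7 mol; ν_P = −2, so ξ = 191.7/2 = 95.87 mol.
Outlet amounts (n = n₀ + ν ξ):
  P: 856 − 2(95.87) = 664.2
  Q: 0 + 1(95.87) = 95.87
  U: 0 + 1(95.87) = 95.87
  R: 1182 (inert)

95.9 mol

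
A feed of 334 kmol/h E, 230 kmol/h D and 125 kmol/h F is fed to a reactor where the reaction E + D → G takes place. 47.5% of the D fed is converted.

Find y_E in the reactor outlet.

D reacted = 0.475 × 230 = 109.2 kmol/h; ν_D = −1, so ξ = 109.2/1 = 109.2 kmol/h.
Outlet amounts (n = n₀ + ν ξ):
  E: 334 − 1(109.2) = 224.8
  D: 230 − 1(109.2) = 120.8
  G: 0 + 1(109.2) = 109.2
  F: 125 (inert)
Total out = 579.8 kmol/h; y_E = 224.8 / 579.8 = 0.3877.

0.388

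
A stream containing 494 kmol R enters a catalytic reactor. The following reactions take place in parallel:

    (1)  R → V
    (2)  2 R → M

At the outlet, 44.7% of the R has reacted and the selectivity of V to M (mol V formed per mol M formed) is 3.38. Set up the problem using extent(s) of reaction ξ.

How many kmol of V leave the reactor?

Conversion of R: R consumed = 0.447 × 494 = 220.8 kmol = 1ξ₁ + 2ξ₂.
Selectivity: 1ξ₁ / (1ξ₂) = 3.38 → ξ₁ = 3.38 ξ₂.
Substitute: (1·3.38 + 2) ξ₂ = 220.8 → ξ₂ = 41.04 kmol, ξ₁ = 138.7 kmol.
Outlet amounts (n = n₀ + Σ ν·ξ):
  R: 494 − 1(138.7) − 2(41.04) = 273.2
  V: 0 + 1(138.7) = 138.7
  M: 0 + 1(41.04) = 41.04

139 kmol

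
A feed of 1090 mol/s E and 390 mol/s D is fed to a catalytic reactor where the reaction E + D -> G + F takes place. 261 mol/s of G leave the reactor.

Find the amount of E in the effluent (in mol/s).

829 mol/s

For G: n = n₀ + 1ξ → 261 = 0 + 1ξ, giving ξ = 261 mol/s.
Outlet amounts (n = n₀ + ν ξ):
  E: 1090 − 1(261) = 829
  D: 390 − 1(261) = 129
  G: 0 + 1(261) = 261
  F: 0 + 1(261) = 261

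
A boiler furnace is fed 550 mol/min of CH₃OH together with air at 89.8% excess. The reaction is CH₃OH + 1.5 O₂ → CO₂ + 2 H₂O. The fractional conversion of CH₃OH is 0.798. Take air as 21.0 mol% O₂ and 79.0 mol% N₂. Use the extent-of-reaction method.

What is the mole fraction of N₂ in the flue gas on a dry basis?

Stoichiometric O₂ = 1.5 × 550 = 825 mol/min; O₂ fed = 825 × 1.898 = 1566 mol/min.
N₂ fed = 1566 × 79/21 = 5891 mol/min.
Fuel reacted = 0.798 × 550 → ξ = 438.9 mol/min.
Outlet (n = n₀ + ν ξ):
  CH₃OH: 550 − 1(438.9) = 111.1
  O₂: 1566 − 1.5(438.9) = 907.5
  N₂: 5891 (inert)
  CO₂: 0 + 1(438.9) = 438.9
  H₂O: 0 + 2(438.9) = 877.8
Dry total = 7348 mol/min; y_N₂ (dry) = 5891 / 7348 = 0.8016.

0.802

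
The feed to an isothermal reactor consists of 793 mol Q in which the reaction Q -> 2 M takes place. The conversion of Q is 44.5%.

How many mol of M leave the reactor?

706 mol

Q reacted = 0.445 × 793 = 352.9 mol; ν_Q = −1, so ξ = 352.9/1 = 352.9 mol.
Outlet amounts (n = n₀ + ν ξ):
  Q: 793 − 1(352.9) = 440.1
  M: 0 + 2(352.9) = 705.8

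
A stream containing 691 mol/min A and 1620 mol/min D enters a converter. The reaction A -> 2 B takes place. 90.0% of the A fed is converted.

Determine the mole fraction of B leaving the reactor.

0.424

A reacted = 0.9 × 691 = 621.9 mol/min; ν_A = −1, so ξ = 621.9/1 = 621.9 mol/min.
Outlet amounts (n = n₀ + ν ξ):
  A: 691 − 1(621.9) = 69.1
  B: 0 + 2(621.9) = 1244
  D: 1620 (inert)
Total out = 2933 mol/min; y_B = 1244 / 2933 = 0.4241.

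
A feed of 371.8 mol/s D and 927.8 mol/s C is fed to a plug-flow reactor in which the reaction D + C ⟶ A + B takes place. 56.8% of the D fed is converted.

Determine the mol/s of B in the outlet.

D reacted = 0.568 × 371.8 = 211.2 mol/s; ν_D = −1, so ξ = 211.2/1 = 211.2 mol/s.
Outlet amounts (n = n₀ + ν ξ):
  D: 371.8 − 1(211.2) = 160.6
  C: 927.8 − 1(211.2) = 716.6
  A: 0 + 1(211.2) = 211.2
  B: 0 + 1(211.2) = 211.2

211 mol/s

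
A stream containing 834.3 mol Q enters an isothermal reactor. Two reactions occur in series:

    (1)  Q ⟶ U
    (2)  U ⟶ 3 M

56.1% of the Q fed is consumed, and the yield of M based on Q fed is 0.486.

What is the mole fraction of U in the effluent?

0.301

Conversion of Q: Q consumed = 1ξ₁ = 0.561 × 834.3 → ξ₁ = 468 mol.
Yield of M: 3ξ₂ / 834.3 = 0.486 → ξ₂ = 135.2 mol.
Outlet amounts (n = n₀ + Σ ν·ξ):
  Q: 834.3 − 1(468) = 366.3
  U: 0 + 1(468) − 1(135.2) = 332.9
  M: 0 + 3(135.2) = 405.5
Total out = 1105 mol; y_U = 332.9 / 1105 = 0.3014.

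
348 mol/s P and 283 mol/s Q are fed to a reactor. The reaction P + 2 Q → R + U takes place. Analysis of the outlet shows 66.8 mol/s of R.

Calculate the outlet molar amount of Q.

149 mol/s

For R: n = n₀ + 1ξ → 66.8 = 0 + 1ξ, giving ξ = 66.8 mol/s.
Outlet amounts (n = n₀ + ν ξ):
  P: 348 − 1(66.8) = 281.2
  Q: 283 − 2(66.8) = 149.4
  R: 0 + 1(66.8) = 66.8
  U: 0 + 1(66.8) = 66.8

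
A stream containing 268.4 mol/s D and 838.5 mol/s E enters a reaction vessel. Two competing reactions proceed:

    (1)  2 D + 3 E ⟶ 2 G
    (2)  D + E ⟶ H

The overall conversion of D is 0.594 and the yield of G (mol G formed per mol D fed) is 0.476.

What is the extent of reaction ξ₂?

ξ₂ = 31.7 mol/s

Yield of G: 2ξ₁ / 268.4 = 0.476 → ξ₁ = 63.88 mol/s.
Conversion of D: 2ξ₁ + 1ξ₂ = 0.594 × 268.4 = 159.4 → ξ₂ = 31.67 mol/s.
Outlet amounts (n = n₀ + Σ ν·ξ):
  D: 268.4 − 2(63.88) − 1(31.67) = 109
  E: 838.5 − 3(63.88) − 1(31.67) = 615.2
  G: 0 + 2(63.88) = 127.8
  H: 0 + 1(31.67) = 31.67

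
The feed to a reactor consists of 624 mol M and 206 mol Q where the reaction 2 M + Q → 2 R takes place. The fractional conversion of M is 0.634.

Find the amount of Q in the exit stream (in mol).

8.19 mol

M reacted = 0.634 × 624 = 395.6 mol; ν_M = −2, so ξ = 395.6/2 = 197.8 mol.
Outlet amounts (n = n₀ + ν ξ):
  M: 624 − 2(197.8) = 228.4
  Q: 206 − 1(197.8) = 8.192
  R: 0 + 2(197.8) = 395.6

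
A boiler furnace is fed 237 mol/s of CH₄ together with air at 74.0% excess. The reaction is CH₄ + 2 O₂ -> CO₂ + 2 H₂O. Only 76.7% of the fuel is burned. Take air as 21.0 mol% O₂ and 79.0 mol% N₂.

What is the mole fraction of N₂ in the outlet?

Stoichiometric O₂ = 2 × 237 = 474 mol/s; O₂ fed = 474 × 1.740 = 824.8 mol/s.
N₂ fed = 824.8 × 79/21 = 3103 mol/s.
Fuel reacted = 0.767 × 237 → ξ = 181.8 mol/s.
Outlet (n = n₀ + ν ξ):
  CH₄: 237 − 1(181.8) = 55.22
  O₂: 824.8 − 2(181.8) = 461.2
  N₂: 3103 (inert)
  CO₂: 0 + 1(181.8) = 181.8
  H₂O: 0 + 2(181.8) = 363.6
Total out = 4164 mol/s; y_N₂ = 3103 / 4164 = 0.745.

0.745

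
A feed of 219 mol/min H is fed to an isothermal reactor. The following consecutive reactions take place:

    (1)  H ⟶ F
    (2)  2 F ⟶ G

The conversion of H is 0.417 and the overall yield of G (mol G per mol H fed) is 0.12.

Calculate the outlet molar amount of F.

38.8 mol/min

Conversion of H: H consumed = 1ξ₁ = 0.417 × 219 → ξ₁ = 91.32 mol/min.
Yield of G: 1ξ₂ / 219 = 0.12 → ξ₂ = 26.28 mol/min.
Outlet amounts (n = n₀ + Σ ν·ξ):
  H: 219 − 1(91.32) = 127.7
  F: 0 + 1(91.32) − 2(26.28) = 38.76
  G: 0 + 1(26.28) = 26.28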